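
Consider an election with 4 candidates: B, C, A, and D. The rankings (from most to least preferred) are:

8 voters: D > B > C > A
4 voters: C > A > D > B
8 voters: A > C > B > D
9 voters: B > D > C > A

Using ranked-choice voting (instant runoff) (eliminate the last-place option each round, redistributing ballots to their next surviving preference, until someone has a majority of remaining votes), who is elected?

B

Round 1: B 9, C 4, A 8, D 8. Eliminate C.
Round 2: B 9, A 12, D 8. Eliminate D.
Round 3: B 17, A 12. B has a majority.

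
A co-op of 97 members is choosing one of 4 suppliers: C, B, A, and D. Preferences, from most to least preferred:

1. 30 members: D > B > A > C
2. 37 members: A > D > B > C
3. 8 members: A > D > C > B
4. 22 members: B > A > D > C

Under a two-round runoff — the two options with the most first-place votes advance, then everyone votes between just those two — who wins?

Round 1 first-place votes: C 0, B 22, A 45, D 30.
A and D advance.
Runoff: A is preferred to D by 67 voters; D by 30.
A wins the runoff.

A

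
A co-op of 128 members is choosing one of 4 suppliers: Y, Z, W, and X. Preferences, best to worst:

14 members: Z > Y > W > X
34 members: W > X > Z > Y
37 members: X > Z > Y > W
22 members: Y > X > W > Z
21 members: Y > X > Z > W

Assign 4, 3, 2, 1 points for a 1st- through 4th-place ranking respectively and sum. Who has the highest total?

X

Y: 14·3 + 34·1 + 37·2 + 22·4 + 21·4 = 322
Z: 14·4 + 34·2 + 37·3 + 22·1 + 21·2 = 299
W: 14·2 + 34·4 + 37·1 + 22·2 + 21·1 = 266
X: 14·1 + 34·3 + 37·4 + 22·3 + 21·3 = 393
X has the highest Borda score (393).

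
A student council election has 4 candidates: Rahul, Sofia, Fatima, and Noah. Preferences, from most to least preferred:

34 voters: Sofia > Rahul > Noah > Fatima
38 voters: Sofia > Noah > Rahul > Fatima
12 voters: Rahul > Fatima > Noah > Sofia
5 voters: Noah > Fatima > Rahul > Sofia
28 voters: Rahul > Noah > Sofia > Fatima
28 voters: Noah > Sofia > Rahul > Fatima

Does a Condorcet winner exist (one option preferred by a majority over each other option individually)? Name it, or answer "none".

Checking pairwise contests:
Sofia beats Rahul 100–45.
Noah beats Sofia 73–72.
Rahul beats Fatima 140–5.
Rahul beats Noah 74–71.
Every option loses at least one head-to-head, so there is no Condorcet winner.

none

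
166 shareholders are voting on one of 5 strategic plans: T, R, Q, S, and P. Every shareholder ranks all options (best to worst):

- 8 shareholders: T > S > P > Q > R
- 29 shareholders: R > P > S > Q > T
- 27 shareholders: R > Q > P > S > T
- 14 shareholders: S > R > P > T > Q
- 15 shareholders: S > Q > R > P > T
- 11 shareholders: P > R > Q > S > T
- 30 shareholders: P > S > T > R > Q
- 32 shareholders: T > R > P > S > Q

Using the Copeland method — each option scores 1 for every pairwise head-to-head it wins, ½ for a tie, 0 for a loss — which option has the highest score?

T: beats Q; loses to R, S, and P → score 1.
R: beats T, Q, S, and P → score 4.
Q: loses to T, R, S, and P → score 0.
S: beats T and Q; loses to R and P → score 2.
P: beats T, Q, and S; loses to R → score 3.
R has the best pairwise record.

R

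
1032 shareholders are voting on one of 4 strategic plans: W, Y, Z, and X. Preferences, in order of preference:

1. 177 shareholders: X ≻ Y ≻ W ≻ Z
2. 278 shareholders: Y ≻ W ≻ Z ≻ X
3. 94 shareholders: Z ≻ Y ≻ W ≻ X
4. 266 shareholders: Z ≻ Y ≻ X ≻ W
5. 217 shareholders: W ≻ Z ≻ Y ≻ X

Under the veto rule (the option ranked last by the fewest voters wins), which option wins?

Y

Last-place votes: W 266, Y 0, Z 177, X 589.
Y is ranked last by the fewest voters, so Y wins.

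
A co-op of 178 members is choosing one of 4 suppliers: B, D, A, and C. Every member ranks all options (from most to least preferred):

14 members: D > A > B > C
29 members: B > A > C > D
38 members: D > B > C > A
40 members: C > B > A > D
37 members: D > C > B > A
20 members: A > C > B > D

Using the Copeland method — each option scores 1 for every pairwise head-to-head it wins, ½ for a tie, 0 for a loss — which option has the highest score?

C

B: beats A; ties D; loses to C → score 1.5.
D: ties B, A, and C → score 1.5.
A: ties D; loses to B and C → score 0.5.
C: beats B and A; ties D → score 2.5.
C has the best pairwise record.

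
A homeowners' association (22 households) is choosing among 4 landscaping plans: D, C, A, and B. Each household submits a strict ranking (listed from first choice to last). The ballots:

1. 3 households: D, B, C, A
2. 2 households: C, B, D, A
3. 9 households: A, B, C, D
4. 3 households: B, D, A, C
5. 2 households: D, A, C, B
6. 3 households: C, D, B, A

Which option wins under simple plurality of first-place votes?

A

First-place votes: D 5, C 5, A 9, B 3.
A has the most first-place votes.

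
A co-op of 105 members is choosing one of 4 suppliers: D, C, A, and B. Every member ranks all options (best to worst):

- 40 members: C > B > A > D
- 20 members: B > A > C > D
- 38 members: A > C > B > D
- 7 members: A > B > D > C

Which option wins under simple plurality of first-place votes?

A

First-place votes: D 0, C 40, A 45, B 20.
A has the most first-place votes.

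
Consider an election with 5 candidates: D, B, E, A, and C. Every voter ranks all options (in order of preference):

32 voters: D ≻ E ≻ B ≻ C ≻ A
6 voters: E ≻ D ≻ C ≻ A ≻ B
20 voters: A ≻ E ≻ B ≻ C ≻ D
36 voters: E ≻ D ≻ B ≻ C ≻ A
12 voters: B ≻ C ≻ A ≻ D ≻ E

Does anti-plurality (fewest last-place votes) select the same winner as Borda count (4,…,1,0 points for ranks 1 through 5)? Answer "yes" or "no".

no

Anti-plurality — last-place votes: D 20, B 6, E 12, A 68, C 0. Winner: C.
Borda — scores: D 266, B 224, E 324, A 110, C 136. Winner: E.
The two methods disagree.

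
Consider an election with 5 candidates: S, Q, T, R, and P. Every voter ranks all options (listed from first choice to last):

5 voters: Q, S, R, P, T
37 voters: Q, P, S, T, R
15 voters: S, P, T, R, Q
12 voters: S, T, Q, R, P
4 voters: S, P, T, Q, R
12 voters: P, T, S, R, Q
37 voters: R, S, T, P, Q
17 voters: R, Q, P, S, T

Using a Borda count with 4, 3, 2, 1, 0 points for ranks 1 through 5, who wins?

S: 5·3 + 37·2 + 15·4 + 12·4 + 4·4 + 12·2 + 37·3 + 17·1 = 365
Q: 5·4 + 37·4 + 15·0 + 12·2 + 4·1 + 12·0 + 37·0 + 17·3 = 247
T: 5·0 + 37·1 + 15·2 + 12·3 + 4·2 + 12·3 + 37·2 + 17·0 = 221
R: 5·2 + 37·0 + 15·1 + 12·1 + 4·0 + 12·1 + 37·4 + 17·4 = 265
P: 5·1 + 37·3 + 15·3 + 12·0 + 4·3 + 12·4 + 37·1 + 17·2 = 292
S has the highest Borda score (365).

S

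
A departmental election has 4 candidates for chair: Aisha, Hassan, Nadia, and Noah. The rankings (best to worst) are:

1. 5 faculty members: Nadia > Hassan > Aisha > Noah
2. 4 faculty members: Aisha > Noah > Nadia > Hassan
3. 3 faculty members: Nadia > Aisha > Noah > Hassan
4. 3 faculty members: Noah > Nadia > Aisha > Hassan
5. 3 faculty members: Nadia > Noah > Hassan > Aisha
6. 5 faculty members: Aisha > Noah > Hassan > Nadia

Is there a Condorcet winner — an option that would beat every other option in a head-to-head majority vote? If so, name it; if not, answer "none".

Checking pairwise contests:
Nadia beats Aisha 14–9.
Aisha beats Hassan 15–8.
Noah beats Nadia 12–11.
Aisha beats Noah 17–6.
Every option loses at least one head-to-head, so there is no Condorcet winner.

none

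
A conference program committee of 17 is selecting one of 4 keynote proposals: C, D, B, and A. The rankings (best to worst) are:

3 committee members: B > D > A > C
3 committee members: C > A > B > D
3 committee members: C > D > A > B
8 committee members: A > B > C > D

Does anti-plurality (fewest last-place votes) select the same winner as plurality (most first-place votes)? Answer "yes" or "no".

yes

Anti-plurality — last-place votes: C 3, D 11, B 3, A 0. Winner: A.
Plurality — first-place votes: C 6, D 0, B 3, A 8. Winner: A.
The two methods agree.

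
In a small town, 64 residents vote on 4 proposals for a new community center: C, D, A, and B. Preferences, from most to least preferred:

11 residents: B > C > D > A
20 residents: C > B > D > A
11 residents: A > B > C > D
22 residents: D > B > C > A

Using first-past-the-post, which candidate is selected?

First-place votes: C 20, D 22, A 11, B 11.
D has the most first-place votes.

D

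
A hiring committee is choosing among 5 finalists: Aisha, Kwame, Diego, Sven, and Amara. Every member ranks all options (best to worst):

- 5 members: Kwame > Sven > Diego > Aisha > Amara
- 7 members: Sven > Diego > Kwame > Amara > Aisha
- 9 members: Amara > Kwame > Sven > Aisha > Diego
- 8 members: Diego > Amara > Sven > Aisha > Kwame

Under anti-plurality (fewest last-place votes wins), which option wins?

Sven

Last-place votes: Aisha 7, Kwame 8, Diego 9, Sven 0, Amara 5.
Sven is ranked last by the fewest voters, so Sven wins.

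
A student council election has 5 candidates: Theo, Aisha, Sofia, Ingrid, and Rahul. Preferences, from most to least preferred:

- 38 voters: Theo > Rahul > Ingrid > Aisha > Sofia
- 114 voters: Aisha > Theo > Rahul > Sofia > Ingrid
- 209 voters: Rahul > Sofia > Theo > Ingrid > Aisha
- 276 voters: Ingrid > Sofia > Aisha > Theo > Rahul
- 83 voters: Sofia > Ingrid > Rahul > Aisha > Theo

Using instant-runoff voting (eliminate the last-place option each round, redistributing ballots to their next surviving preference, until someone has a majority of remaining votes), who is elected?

Rahul

Round 1: Theo 38, Aisha 114, Sofia 83, Ingrid 276, Rahul 209. Eliminate Theo.
Round 2: Aisha 114, Sofia 83, Ingrid 276, Rahul 247. Eliminate Sofia.
Round 3: Aisha 114, Ingrid 359, Rahul 247. Eliminate Aisha.
Round 4: Ingrid 359, Rahul 361. Rahul has a majority.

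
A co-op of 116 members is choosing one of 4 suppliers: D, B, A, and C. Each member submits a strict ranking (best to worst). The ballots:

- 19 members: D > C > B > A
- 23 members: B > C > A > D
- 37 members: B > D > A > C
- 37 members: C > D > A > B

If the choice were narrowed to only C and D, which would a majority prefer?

C

Voters preferring C to D: 60; preferring D to C: 56.
C wins the head-to-head.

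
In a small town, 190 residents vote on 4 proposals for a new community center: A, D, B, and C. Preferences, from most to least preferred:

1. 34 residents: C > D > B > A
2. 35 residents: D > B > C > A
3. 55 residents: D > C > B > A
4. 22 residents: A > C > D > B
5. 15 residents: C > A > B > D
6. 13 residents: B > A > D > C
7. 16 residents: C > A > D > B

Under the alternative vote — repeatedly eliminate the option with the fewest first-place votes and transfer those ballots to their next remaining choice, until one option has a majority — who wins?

D

Round 1: A 22, D 90, B 13, C 65. Eliminate B.
Round 2: A 35, D 90, C 65. Eliminate A.
Round 3: D 103, C 87. D has a majority.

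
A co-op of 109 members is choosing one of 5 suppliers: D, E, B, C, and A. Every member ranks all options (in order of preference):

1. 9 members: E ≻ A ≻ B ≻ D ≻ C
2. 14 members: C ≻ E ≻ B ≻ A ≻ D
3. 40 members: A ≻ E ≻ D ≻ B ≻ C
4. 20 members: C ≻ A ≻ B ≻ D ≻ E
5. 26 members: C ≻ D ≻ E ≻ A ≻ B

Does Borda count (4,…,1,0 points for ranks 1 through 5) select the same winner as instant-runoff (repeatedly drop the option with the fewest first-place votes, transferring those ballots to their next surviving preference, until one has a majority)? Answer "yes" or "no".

Borda — scores: D 187, E 250, B 126, C 240, A 287. Winner: A.
Instant-runoff — R1 D 0, E 9, B 0, C 60, A 40 (C winner). Winner: C.
The two methods disagree.

no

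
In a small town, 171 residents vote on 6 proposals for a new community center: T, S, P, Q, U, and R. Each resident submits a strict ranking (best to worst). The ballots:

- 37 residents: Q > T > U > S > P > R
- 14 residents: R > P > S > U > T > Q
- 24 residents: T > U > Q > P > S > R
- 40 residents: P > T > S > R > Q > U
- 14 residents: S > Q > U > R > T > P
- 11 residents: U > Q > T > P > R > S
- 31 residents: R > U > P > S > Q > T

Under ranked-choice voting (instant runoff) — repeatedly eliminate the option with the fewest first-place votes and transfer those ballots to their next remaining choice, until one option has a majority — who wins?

Round 1: T 24, S 14, P 40, Q 37, U 11, R 45. Eliminate U.
Round 2: T 24, S 14, P 40, Q 48, R 45. Eliminate S.
Round 3: T 24, P 40, Q 62, R 45. Eliminate T.
Round 4: P 40, Q 86, R 45. Q has a majority.

Q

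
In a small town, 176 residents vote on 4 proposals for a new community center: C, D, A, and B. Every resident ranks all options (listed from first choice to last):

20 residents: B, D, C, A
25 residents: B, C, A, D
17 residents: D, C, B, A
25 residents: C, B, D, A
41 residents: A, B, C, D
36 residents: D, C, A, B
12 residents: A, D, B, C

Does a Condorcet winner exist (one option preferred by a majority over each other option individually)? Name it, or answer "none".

Checking pairwise contests:
B beats C 98–78.
C beats D 91–85.
C beats A 123–53.
A beats B 89–87.
Every option loses at least one head-to-head, so there is no Condorcet winner.

none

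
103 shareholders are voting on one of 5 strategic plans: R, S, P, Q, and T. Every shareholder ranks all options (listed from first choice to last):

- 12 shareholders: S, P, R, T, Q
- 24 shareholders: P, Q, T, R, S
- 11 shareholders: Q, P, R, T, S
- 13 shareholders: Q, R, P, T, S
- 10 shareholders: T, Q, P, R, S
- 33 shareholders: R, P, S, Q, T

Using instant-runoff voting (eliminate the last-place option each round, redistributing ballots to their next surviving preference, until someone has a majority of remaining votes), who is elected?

Round 1: R 33, S 12, P 24, Q 24, T 10. Eliminate T.
Round 2: R 33, S 12, P 24, Q 34. Eliminate S.
Round 3: R 33, P 36, Q 34. Eliminate R.
Round 4: P 69, Q 34. P has a majority.

P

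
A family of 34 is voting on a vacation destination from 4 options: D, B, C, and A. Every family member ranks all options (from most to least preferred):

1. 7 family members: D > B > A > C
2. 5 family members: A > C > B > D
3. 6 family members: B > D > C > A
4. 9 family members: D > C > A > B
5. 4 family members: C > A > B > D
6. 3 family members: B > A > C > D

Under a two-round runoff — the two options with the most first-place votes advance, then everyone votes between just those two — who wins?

Round 1 first-place votes: D 16, B 9, C 4, A 5.
D and B advance.
Runoff: D is preferred to B by 16 voters; B by 18.
B wins the runoff.

B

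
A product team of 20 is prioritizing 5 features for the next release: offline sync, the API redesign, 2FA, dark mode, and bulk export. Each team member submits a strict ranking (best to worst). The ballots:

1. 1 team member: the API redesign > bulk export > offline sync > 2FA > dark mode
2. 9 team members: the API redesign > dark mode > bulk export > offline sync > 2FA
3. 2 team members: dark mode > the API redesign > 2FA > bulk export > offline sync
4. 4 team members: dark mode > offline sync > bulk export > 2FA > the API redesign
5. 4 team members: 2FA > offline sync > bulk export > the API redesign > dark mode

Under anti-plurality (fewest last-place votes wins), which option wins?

bulk export

Last-place votes: offline sync 2, the API redesign 4, 2FA 9, dark mode 5, bulk export 0.
bulk export is ranked last by the fewest voters, so bulk export wins.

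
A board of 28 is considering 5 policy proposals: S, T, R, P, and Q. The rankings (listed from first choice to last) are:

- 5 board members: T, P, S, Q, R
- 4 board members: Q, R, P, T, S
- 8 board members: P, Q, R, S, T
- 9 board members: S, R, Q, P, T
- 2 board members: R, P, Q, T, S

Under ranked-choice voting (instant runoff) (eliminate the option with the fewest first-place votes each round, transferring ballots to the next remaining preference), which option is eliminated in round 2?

Round 1: S 9, T 5, R 2, P 8, Q 4. Eliminate R.
Round 2: S 9, T 5, P 10, Q 4. Eliminate Q.

Q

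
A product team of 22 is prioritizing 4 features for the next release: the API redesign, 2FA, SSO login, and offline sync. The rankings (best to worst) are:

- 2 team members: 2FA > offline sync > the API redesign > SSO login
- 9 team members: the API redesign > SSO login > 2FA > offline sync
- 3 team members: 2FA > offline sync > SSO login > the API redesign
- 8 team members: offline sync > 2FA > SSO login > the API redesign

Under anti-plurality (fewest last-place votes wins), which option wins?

Last-place votes: the API redesign 11, 2FA 0, SSO login 2, offline sync 9.
2FA is ranked last by the fewest voters, so 2FA wins.

2FA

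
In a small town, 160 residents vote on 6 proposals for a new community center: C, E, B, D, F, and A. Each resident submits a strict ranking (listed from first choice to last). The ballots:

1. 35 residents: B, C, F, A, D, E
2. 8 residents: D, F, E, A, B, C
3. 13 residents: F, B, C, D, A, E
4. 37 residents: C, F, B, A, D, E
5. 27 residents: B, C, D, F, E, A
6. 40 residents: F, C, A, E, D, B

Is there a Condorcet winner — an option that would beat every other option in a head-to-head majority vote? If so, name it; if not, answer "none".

Checking pairwise contests:
B beats C 83–77.
C beats E 152–8.
F beats B 98–62.
C beats D 152–8.
C beats F 99–61.
C beats A 152–8.
Every option loses at least one head-to-head, so there is no Condorcet winner.

none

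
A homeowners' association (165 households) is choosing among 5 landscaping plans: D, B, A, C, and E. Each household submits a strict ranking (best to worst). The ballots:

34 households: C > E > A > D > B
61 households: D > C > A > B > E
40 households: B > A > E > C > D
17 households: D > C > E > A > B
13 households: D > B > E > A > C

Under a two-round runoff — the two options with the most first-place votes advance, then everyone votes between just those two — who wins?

D

Round 1 first-place votes: D 91, B 40, A 0, C 34, E 0.
D and B advance.
Runoff: D is preferred to B by 125 voters; B by 40.
D wins the runoff.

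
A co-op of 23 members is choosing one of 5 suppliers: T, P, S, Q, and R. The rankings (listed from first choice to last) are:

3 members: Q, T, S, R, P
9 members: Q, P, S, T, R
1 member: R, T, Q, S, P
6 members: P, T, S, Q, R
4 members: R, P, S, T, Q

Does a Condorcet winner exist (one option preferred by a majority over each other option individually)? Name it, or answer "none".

Q vs T: 12–11 for Q.
Q vs P: 13–10 for Q.
Q vs S: 13–10 for Q.
Q vs R: 18–5 for Q.
Q beats every other option head-to-head.

Q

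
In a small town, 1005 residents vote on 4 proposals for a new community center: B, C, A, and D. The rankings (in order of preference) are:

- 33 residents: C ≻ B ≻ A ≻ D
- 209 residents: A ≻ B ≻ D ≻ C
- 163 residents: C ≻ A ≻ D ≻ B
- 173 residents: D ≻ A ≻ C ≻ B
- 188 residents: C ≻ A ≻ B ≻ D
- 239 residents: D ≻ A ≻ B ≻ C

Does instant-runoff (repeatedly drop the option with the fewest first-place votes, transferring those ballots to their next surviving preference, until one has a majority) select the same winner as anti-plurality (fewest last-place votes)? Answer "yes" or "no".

Instant-runoff — R1 B 0, C 384, A 209, D 412 (B out); R2 C 384, A 209, D 412 (A out); R3 C 384, D 621 (D winner). Winner: D.
Anti-plurality — last-place votes: B 336, C 448, A 0, D 221. Winner: A.
The two methods disagree.

no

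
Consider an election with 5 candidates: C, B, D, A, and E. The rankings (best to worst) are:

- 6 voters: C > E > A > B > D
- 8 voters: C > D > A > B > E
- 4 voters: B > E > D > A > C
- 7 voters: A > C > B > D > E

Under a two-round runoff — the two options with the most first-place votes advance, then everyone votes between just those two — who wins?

Round 1 first-place votes: C 14, B 4, D 0, A 7, E 0.
C and A advance.
Runoff: C is preferred to A by 14 voters; A by 11.
C wins the runoff.

C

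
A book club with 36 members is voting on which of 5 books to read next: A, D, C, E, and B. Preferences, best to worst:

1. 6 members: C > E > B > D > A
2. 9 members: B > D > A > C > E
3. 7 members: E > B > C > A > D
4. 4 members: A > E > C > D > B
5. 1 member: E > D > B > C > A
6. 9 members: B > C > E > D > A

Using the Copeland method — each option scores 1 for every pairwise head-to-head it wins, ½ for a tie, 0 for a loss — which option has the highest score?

A: loses to D, C, E, and B → score 0.
D: beats A; loses to C, E, and B → score 1.
C: beats A, D, and E; loses to B → score 3.
E: beats A and D; ties B; loses to C → score 2.5.
B: beats A, D, and C; ties E → score 3.5.
B has the best pairwise record.

B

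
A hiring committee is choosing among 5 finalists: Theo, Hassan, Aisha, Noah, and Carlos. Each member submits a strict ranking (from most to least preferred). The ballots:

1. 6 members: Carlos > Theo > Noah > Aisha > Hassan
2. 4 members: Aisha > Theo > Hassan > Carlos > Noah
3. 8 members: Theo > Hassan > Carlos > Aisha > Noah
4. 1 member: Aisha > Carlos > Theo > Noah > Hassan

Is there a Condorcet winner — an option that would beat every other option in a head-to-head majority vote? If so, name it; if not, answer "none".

Theo

Theo vs Hassan: 19–0 for Theo.
Theo vs Aisha: 14–5 for Theo.
Theo vs Noah: 19–0 for Theo.
Theo vs Carlos: 12–7 for Theo.
Theo beats every other option head-to-head.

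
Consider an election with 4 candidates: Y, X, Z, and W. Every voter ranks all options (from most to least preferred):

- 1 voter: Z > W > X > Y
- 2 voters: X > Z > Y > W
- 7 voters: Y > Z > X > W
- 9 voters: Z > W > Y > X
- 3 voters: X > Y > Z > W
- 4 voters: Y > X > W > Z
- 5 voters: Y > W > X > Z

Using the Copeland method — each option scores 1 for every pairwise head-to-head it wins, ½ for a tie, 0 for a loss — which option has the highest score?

Y: beats X, Z, and W → score 3.
X: beats W; loses to Y and Z → score 1.
Z: beats X and W; loses to Y → score 2.
W: loses to Y, X, and Z → score 0.
Y has the best pairwise record.

Y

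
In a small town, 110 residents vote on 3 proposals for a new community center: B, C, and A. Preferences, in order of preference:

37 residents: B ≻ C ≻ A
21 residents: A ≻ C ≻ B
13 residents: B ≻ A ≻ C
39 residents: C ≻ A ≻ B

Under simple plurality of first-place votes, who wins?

First-place votes: B 50, C 39, A 21.
B has the most first-place votes.

B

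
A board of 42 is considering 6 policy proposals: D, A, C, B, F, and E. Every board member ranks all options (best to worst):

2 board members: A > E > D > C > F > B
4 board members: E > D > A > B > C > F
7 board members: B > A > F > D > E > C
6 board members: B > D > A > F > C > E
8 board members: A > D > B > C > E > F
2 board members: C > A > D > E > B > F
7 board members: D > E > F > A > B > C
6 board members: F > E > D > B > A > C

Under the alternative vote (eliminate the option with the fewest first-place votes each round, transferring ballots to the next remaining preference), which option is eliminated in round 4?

Round 1: D 7, A 10, C 2, B 13, F 6, E 4. Eliminate C.
Round 2: D 7, A 12, B 13, F 6, E 4. Eliminate E.
Round 3: D 11, A 12, B 13, F 6. Eliminate F.
Round 4: D 17, A 12, B 13. Eliminate A.

A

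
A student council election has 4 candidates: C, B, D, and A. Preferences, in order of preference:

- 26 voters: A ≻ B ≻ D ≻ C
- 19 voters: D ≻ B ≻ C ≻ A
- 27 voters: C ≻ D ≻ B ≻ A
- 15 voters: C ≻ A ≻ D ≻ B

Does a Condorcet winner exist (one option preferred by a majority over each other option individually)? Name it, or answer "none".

D vs C: 45–42 for D.
D vs B: 61–26 for D.
D vs A: 46–41 for D.
D beats every other option head-to-head.

D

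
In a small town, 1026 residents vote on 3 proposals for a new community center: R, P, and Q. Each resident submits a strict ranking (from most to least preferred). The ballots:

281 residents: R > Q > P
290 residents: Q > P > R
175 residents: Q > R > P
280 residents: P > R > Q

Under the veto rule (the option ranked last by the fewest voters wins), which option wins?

Last-place votes: R 290, P 456, Q 280.
Q is ranked last by the fewest voters, so Q wins.

Q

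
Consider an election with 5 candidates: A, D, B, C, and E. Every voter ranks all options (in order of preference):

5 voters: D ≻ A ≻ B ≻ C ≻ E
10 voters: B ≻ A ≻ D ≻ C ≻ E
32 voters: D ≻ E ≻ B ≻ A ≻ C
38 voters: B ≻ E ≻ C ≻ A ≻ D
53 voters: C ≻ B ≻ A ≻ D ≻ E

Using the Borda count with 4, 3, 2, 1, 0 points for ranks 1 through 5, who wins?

B

A: 5·3 + 10·3 + 32·1 + 38·1 + 53·2 = 221
D: 5·4 + 10·2 + 32·4 + 38·0 + 53·1 = 221
B: 5·2 + 10·4 + 32·2 + 38·4 + 53·3 = 425
C: 5·1 + 10·1 + 32·0 + 38·2 + 53·4 = 303
E: 5·0 + 10·0 + 32·3 + 38·3 + 53·0 = 210
B has the highest Borda score (425).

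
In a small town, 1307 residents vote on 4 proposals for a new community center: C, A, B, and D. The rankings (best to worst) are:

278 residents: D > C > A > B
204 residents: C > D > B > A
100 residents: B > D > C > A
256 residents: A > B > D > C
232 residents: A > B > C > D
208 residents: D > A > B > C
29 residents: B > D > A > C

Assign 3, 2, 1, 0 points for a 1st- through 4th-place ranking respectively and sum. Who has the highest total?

C: 278·2 + 204·3 + 100·1 + 256·0 + 232·1 + 208·0 + 29·0 = 1500
A: 278·1 + 204·0 + 100·0 + 256·3 + 232·3 + 208·2 + 29·1 = 2187
B: 278·0 + 204·1 + 100·3 + 256·2 + 232·2 + 208·1 + 29·3 = 1775
D: 278·3 + 204·2 + 100·2 + 256·1 + 232·0 + 208·3 + 29·2 = 2380
D has the highest Borda score (2380).

D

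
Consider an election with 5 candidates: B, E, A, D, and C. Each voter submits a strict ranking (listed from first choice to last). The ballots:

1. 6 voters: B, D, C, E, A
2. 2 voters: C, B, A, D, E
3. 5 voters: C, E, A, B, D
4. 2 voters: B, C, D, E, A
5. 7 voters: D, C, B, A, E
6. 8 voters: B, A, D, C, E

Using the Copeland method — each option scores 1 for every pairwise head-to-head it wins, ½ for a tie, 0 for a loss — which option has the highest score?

B

B: beats E, A, D, and C → score 4.
E: loses to B, A, D, and C → score 0.
A: beats E; ties D; loses to B and C → score 1.5.
D: beats E and C; ties A; loses to B → score 2.5.
C: beats E and A; loses to B and D → score 2.
B has the best pairwise record.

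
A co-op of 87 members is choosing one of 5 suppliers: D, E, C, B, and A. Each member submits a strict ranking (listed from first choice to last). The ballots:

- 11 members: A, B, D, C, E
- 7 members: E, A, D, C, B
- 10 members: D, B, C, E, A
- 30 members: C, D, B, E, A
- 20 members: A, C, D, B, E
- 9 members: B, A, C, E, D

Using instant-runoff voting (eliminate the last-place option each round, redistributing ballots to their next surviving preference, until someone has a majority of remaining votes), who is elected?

Round 1: D 10, E 7, C 30, B 9, A 31. Eliminate E.
Round 2: D 10, C 30, B 9, A 38. Eliminate B.
Round 3: D 10, C 30, A 47. A has a majority.

A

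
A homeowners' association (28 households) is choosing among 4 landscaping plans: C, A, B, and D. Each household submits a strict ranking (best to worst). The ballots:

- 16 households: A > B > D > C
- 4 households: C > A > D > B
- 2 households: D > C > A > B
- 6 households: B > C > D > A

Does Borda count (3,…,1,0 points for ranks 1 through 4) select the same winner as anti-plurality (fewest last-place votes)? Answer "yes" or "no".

no

Borda — scores: C 28, A 58, B 50, D 32. Winner: A.
Anti-plurality — last-place votes: C 16, A 6, B 6, D 0. Winner: D.
The two methods disagree.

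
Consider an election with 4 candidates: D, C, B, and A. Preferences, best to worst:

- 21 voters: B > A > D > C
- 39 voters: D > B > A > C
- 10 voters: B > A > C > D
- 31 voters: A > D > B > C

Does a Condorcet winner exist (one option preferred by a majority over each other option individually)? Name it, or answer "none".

none

Checking pairwise contests:
A beats D 62–39.
D beats C 91–10.
D beats B 70–31.
B beats A 70–31.
Every option loses at least one head-to-head, so there is no Condorcet winner.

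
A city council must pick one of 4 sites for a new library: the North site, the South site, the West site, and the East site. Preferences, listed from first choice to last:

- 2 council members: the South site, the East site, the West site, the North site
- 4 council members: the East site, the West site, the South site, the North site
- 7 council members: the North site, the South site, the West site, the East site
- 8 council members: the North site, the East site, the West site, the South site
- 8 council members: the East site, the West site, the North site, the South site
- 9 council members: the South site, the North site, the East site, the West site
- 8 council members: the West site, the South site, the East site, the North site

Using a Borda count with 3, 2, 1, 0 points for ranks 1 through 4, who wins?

the East site

the North site: 2·0 + 4·0 + 7·3 + 8·3 + 8·1 + 9·2 + 8·0 = 71
the South site: 2·3 + 4·1 + 7·2 + 8·0 + 8·0 + 9·3 + 8·2 = 67
the West site: 2·1 + 4·2 + 7·1 + 8·1 + 8·2 + 9·0 + 8·3 = 65
the East site: 2·2 + 4·3 + 7·0 + 8·2 + 8·3 + 9·1 + 8·1 = 73
the East site has the highest Borda score (73).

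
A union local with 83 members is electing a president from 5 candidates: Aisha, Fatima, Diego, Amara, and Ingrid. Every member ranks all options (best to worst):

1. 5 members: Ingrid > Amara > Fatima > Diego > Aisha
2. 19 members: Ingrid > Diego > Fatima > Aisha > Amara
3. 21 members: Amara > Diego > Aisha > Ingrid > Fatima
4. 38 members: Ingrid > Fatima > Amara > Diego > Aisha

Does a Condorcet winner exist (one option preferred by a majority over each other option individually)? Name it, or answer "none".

Ingrid vs Aisha: 62–21 for Ingrid.
Ingrid vs Fatima: 83–0 for Ingrid.
Ingrid vs Diego: 62–21 for Ingrid.
Ingrid vs Amara: 62–21 for Ingrid.
Ingrid beats every other option head-to-head.

Ingrid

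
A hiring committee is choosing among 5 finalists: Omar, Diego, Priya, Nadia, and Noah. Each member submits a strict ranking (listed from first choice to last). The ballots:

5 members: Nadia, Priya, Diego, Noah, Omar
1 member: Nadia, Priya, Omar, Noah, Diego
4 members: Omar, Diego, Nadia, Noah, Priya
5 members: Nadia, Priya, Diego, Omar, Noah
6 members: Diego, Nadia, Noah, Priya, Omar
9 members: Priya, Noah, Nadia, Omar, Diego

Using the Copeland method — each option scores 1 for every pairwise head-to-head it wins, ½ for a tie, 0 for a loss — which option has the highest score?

Omar: loses to Diego, Priya, Nadia, and Noah → score 0.
Diego: beats Omar and Noah; loses to Priya and Nadia → score 2.
Priya: beats Omar, Diego, and Noah; loses to Nadia → score 3.
Nadia: beats Omar, Diego, Priya, and Noah → score 4.
Noah: beats Omar; loses to Diego, Priya, and Nadia → score 1.
Nadia has the best pairwise record.

Nadia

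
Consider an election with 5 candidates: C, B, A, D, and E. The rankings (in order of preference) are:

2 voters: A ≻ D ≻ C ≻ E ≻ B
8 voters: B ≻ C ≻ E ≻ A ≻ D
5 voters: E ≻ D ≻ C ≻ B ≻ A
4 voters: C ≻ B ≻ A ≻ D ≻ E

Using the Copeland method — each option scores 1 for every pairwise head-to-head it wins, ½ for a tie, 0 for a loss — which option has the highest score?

C: beats B, A, D, and E → score 4.
B: beats A, D, and E; loses to C → score 3.
A: beats D; loses to C, B, and E → score 1.
D: loses to C, B, A, and E → score 0.
E: beats A and D; loses to C and B → score 2.
C has the best pairwise record.

C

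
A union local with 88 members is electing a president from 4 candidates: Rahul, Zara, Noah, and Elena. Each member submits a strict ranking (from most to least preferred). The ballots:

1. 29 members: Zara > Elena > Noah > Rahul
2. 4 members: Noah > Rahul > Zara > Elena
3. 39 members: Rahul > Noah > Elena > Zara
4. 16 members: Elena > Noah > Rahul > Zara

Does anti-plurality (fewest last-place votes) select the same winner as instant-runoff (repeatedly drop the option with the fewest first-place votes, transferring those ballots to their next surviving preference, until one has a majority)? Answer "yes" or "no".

Anti-plurality — last-place votes: Rahul 29, Zara 55, Noah 0, Elena 4. Winner: Noah.
Instant-runoff — R1 Rahul 39, Zara 29, Noah 4, Elena 16 (Noah out); R2 Rahul 43, Zara 29, Elena 16 (Elena out); R3 Rahul 59, Zara 29 (Rahul winner). Winner: Rahul.
The two methods disagree.

no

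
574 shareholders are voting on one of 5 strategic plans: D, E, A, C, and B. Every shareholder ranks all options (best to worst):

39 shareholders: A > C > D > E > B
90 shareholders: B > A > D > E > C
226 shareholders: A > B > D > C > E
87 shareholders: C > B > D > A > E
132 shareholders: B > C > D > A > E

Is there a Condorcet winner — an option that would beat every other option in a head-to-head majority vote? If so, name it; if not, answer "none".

B vs D: 535–39 for B.
B vs E: 535–39 for B.
B vs A: 309–265 for B.
B vs C: 448–126 for B.
B beats every other option head-to-head.

B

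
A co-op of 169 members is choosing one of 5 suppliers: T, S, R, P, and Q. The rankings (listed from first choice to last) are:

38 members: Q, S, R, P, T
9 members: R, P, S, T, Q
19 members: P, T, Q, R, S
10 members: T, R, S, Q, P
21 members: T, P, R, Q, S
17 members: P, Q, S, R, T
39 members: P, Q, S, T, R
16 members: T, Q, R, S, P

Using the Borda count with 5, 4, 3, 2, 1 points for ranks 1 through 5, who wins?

T: 38·1 + 9·2 + 19·4 + 10·5 + 21·5 + 17·1 + 39·2 + 16·5 = 462
S: 38·4 + 9·3 + 19·1 + 10·3 + 21·1 + 17·3 + 39·3 + 16·2 = 449
R: 38·3 + 9·5 + 19·2 + 10·4 + 21·3 + 17·2 + 39·1 + 16·3 = 421
P: 38·2 + 9·4 + 19·5 + 10·1 + 21·4 + 17·5 + 39·5 + 16·1 = 597
Q: 38·5 + 9·1 + 19·3 + 10·2 + 21·2 + 17·4 + 39·4 + 16·4 = 606
Q has the highest Borda score (606).

Q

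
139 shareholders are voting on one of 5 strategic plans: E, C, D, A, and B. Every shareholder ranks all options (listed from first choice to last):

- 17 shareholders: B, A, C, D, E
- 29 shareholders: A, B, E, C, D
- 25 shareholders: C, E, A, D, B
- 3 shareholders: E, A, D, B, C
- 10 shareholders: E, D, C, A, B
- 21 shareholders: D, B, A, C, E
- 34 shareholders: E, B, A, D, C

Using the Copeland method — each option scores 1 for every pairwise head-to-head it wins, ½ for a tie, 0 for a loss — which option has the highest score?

E

E: beats C, D, A, and B → score 4.
C: beats D; loses to E, A, and B → score 1.
D: loses to E, C, A, and B → score 0.
A: beats C and D; loses to E and B → score 2.
B: beats C, D, and A; loses to E → score 3.
E has the best pairwise record.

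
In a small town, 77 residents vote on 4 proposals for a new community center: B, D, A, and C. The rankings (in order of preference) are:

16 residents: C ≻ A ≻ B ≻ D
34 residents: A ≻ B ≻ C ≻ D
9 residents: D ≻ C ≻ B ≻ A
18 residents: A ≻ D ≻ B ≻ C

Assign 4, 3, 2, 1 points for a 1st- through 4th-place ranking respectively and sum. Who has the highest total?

A

B: 16·2 + 34·3 + 9·2 + 18·2 = 188
D: 16·1 + 34·1 + 9·4 + 18·3 = 140
A: 16·3 + 34·4 + 9·1 + 18·4 = 265
C: 16·4 + 34·2 + 9·3 + 18·1 = 177
A has the highest Borda score (265).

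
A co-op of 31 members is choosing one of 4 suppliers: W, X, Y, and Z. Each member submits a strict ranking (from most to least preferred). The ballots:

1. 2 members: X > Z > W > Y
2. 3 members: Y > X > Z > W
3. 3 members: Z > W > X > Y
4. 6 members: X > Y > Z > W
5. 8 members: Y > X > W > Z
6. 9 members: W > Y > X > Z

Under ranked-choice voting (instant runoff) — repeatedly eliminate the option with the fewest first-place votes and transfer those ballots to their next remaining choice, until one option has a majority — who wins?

Round 1: W 9, X 8, Y 11, Z 3. Eliminate Z.
Round 2: W 12, X 8, Y 11. Eliminate X.
Round 3: W 14, Y 17. Y has a majority.

Y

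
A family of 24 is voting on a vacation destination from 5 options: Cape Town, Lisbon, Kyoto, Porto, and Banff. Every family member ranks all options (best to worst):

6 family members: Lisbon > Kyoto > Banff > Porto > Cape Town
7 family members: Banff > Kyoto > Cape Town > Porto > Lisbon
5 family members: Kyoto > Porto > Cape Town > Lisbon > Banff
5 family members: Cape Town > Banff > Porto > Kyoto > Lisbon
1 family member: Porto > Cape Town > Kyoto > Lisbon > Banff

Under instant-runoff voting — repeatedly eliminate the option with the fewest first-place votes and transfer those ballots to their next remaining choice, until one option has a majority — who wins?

Round 1: Cape Town 5, Lisbon 6, Kyoto 5, Porto 1, Banff 7. Eliminate Porto.
Round 2: Cape Town 6, Lisbon 6, Kyoto 5, Banff 7. Eliminate Kyoto.
Round 3: Cape Town 11, Lisbon 6, Banff 7. Eliminate Lisbon.
Round 4: Cape Town 11, Banff 13. Banff has a majority.

Banff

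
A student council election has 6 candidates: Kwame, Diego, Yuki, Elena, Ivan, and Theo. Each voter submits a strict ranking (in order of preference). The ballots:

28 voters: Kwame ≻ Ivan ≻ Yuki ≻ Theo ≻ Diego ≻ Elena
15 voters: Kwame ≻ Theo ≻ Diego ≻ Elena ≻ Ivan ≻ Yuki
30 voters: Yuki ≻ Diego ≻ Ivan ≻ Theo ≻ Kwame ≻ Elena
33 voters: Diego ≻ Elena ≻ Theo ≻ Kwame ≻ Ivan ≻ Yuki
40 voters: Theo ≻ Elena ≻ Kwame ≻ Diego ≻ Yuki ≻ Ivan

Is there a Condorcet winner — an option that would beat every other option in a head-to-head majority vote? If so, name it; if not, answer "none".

Theo vs Kwame: 103–43 for Theo.
Theo vs Diego: 83–63 for Theo.
Theo vs Yuki: 88–58 for Theo.
Theo vs Elena: 113–33 for Theo.
Theo vs Ivan: 88–58 for Theo.
Theo beats every other option head-to-head.

Theo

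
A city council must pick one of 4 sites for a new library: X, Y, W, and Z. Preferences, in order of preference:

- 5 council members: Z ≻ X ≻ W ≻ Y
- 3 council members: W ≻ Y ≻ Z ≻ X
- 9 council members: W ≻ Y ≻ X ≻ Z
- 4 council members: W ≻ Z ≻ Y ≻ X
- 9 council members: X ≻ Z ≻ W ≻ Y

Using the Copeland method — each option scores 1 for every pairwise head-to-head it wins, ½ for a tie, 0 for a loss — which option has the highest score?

X: beats Z; loses to Y and W → score 1.
Y: beats X; loses to W and Z → score 1.
W: beats X, Y, and Z → score 3.
Z: beats Y; loses to X and W → score 1.
W has the best pairwise record.

W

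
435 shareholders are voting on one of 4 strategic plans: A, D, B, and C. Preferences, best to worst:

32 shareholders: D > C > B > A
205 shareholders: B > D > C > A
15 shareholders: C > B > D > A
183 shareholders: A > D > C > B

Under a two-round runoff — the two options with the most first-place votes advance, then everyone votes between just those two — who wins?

Round 1 first-place votes: A 183, D 32, B 205, C 15.
B and A advance.
Runoff: B is preferred to A by 252 voters; A by 183.
B wins the runoff.

B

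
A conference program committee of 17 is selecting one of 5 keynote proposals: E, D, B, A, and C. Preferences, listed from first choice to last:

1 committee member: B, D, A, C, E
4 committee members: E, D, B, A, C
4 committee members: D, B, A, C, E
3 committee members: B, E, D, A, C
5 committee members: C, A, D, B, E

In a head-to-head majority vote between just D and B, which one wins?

D

Voters preferring D to B: 13; preferring B to D: 4.
D wins the head-to-head.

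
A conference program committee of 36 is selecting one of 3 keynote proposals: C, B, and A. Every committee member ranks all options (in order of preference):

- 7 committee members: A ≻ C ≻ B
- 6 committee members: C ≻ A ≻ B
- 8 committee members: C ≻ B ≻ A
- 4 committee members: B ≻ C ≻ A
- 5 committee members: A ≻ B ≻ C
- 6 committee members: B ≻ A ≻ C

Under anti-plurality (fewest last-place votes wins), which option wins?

C

Last-place votes: C 11, B 13, A 12.
C is ranked last by the fewest voters, so C wins.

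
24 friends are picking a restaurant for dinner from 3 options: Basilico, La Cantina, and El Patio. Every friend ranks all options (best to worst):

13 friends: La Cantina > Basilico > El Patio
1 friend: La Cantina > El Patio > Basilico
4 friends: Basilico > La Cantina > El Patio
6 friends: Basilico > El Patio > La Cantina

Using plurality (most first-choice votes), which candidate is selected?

La Cantina

First-place votes: Basilico 10, La Cantina 14, El Patio 0.
La Cantina has the most first-place votes.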